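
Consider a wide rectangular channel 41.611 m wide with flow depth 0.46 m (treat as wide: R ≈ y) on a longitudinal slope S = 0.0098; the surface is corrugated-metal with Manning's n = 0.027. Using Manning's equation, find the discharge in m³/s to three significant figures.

A = b·y = 41.611 × 0.46 = 19.14 m²
Wide channel: R ≈ y = 0.46 m
Q = (1/n)·A·R^(2/3)·S^(1/2) = (1/0.027) × 19.14 × 0.4600^(2/3) × 0.0098^(1/2) = 41.82 m³/s

41.8 m³/s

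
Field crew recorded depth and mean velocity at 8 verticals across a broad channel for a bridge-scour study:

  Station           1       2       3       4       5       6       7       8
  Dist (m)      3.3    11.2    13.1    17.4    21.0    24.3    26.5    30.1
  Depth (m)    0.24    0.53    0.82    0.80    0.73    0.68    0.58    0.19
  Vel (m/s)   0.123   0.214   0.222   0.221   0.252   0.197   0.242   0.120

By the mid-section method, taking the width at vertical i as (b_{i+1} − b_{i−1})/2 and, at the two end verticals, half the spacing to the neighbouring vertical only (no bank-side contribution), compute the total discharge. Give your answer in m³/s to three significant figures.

w_1 = (11.2 − 3.3)/2 = 3.95 m; q_1 = 0.123 × 0.24 × 3.95 = 0.1166 m³/s
w_2 = (13.1 − 3.3)/2 = 4.9 m; q_2 = 0.214 × 0.53 × 4.9 = 0.5558 m³/s
w_3 = (17.4 − 11.2)/2 = 3.1 m; q_3 = 0.222 × 0.82 × 3.1 = 0.5643 m³/s
w_4 = (21.0 − 13.1)/2 = 3.95 m; q_4 = 0.221 × 0.80 × 3.95 = 0.6984 m³/s
w_5 = (24.3 − 17.4)/2 = 3.45 m; q_5 = 0.252 × 0.73 × 3.45 = 0.6347 m³/s
w_6 = (26.5 − 21.0)/2 = 2.75 m; q_6 = 0.197 × 0.68 × 2.75 = 0.3684 m³/s
w_7 = (30.1 − 24.3)/2 = 2.9 m; q_7 = 0.242 × 0.58 × 2.9 = 0.4070 m³/s
w_8 = (30.1 − 26.5)/2 = 1.8 m; q_8 = 0.120 × 0.19 × 1.8 = 0.04104 m³/s
Q = Σ qᵢ = 3.386 m³/s

3.39 m³/s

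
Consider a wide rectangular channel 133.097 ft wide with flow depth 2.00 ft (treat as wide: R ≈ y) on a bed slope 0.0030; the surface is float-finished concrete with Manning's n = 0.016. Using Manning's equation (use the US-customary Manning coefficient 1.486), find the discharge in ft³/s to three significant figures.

A = b·y = 133.097 × 2.00 = 266.2 ft²
Wide channel: R ≈ y = 2.00 ft
Q = (1.486/n)·A·R^(2/3)·S^(1/2) = (1.486/0.016) × 266.2 × 2.000^(2/3) × 0.0030^(1/2) = 2150 ft³/s

2150 ft³/s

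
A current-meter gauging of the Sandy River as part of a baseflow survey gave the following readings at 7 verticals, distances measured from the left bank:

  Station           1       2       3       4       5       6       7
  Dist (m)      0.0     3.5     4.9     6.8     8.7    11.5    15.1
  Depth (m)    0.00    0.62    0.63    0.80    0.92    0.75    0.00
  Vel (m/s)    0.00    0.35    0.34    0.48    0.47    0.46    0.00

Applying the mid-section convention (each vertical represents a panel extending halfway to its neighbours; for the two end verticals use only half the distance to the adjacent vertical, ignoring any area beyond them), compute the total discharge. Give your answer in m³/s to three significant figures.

3.73 m³/s

w_2 = (4.9 − 0.0)/2 = 2.45 m; q_2 = 0.35 × 0.62 × 2.45 = 0.5317 m³/s
w_3 = (6.8 − 3.5)/2 = 1.65 m; q_3 = 0.34 × 0.63 × 1.65 = 0.3534 m³/s
w_4 = (8.7 − 4.9)/2 = 1.9 m; q_4 = 0.48 × 0.80 × 1.9 = 0.7296 m³/s
w_5 = (11.5 − 6.8)/2 = 2.35 m; q_5 = 0.47 × 0.92 × 2.35 = 1.016 m³/s
w_6 = (15.1 − 8.7)/2 = 3.2 m; q_6 = 0.46 × 0.75 × 3.2 = 1.104 m³/s
Stations 1, 7 contribute zero (depth or velocity is 0).
Q = Σ qᵢ = 3.735 m³/s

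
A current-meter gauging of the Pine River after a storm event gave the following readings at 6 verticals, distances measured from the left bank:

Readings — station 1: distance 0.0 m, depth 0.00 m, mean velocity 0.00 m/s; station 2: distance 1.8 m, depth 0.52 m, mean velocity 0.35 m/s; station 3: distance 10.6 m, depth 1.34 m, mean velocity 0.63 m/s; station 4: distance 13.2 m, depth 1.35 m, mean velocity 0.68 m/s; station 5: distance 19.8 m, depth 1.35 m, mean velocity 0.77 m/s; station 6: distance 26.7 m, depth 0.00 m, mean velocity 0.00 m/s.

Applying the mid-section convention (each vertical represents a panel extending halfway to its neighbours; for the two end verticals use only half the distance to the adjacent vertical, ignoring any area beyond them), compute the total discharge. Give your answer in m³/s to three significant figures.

17.0 m³/s

w_2 = (10.6 − 0.0)/2 = 5.3 m; q_2 = 0.35 × 0.52 × 5.3 = 0.9646 m³/s
w_3 = (13.2 − 1.8)/2 = 5.7 m; q_3 = 0.63 × 1.34 × 5.7 = 4.812 m³/s
w_4 = (19.8 − 10.6)/2 = 4.6 m; q_4 = 0.68 × 1.35 × 4.6 = 4.223 m³/s
w_5 = (26.7 − 13.2)/2 = 6.75 m; q_5 = 0.77 × 1.35 × 6.75 = 7.017 m³/s
Stations 1, 6 contribute zero (depth or velocity is 0).
Q = Σ qᵢ = 17.02 m³/s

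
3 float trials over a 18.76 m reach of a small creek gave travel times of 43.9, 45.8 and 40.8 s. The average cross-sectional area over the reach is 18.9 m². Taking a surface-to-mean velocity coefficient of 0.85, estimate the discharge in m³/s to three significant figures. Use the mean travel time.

6.93 m³/s

t̄ = (43.9 + 45.8 + 40.8) / 3 = 43.5 s
v_surface = L / t̄ = 18.76 / 43.5 = 0.4313 m/s
v_mean = 0.85 × 0.4313 = 0.3666 m/s
Q = A × v_mean = 18.9 × 0.3666 = 6.928 m³/s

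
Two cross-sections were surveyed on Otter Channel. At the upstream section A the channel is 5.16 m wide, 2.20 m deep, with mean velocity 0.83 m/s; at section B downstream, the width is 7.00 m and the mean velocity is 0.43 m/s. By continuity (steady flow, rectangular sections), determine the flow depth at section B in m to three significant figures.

Q = A₁V₁ = (5.16×2.20) × 0.83 = 9.422 m³/s
d₂ = Q/(b₂ V₂) = 9.422/(7.00×0.43) = 3.130 m

3.13 m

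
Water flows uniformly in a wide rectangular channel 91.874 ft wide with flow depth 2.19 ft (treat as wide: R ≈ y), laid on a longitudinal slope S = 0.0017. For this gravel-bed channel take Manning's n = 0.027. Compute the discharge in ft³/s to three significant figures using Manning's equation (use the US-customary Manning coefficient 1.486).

770 ft³/s

A = b·y = 91.874 × 2.19 = 201.2 ft²
Wide channel: R ≈ y = 2.19 ft
Q = (1.486/n)·A·R^(2/3)·S^(1/2) = (1.486/0.027) × 201.2 × 2.190^(2/3) × 0.0017^(1/2) = 770.0 ft³/s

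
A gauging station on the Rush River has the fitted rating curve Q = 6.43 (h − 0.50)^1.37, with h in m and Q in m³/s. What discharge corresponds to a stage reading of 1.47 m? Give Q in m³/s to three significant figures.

Q = 6.43 × (1.47 − 0.50)^1.37 = 6.43 × 0.97^1.37 = 6.167 m³/s

6.17 m³/s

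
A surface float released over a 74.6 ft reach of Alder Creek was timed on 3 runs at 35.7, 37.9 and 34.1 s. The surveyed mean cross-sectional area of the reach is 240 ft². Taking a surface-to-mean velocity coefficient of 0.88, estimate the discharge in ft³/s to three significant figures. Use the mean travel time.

t̄ = (35.7 + 37.9 + 34.1) / 3 = 35.9 s
v_surface = L / t̄ = 74.6 / 35.9 = 2.078 ft/s
v_mean = 0.88 × 2.078 = 1.829 ft/s
Q = A × v_mean = 240 × 1.829 = 438.9 ft³/s

439 ft³/s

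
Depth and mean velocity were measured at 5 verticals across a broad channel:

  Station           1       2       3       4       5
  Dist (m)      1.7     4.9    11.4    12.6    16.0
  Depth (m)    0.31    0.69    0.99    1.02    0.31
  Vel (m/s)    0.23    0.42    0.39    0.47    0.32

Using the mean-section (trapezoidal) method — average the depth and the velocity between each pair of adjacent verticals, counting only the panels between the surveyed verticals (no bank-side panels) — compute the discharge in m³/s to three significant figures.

Panel 1-2: Δb = 3.2 m, d̄ = (0.31+0.69)/2 = 0.5, v̄ = (0.23+0.42)/2 = 0.325 → q = 3.2×0.5×0.325 = 0.5200 m³/s
Panel 2-3: Δb = 6.5 m, d̄ = (0.69+0.99)/2 = 0.84, v̄ = (0.42+0.39)/2 = 0.405 → q = 6.5×0.84×0.405 = 2.211 m³/s
Panel 3-4: Δb = 1.2 m, d̄ = (0.99+1.02)/2 = 1.005, v̄ = (0.39+0.47)/2 = 0.43 → q = 1.2×1.005×0.43 = 0.5186 m³/s
Panel 4-5: Δb = 3.4 m, d̄ = (1.02+0.31)/2 = 0.665, v̄ = (0.47+0.32)/2 = 0.395 → q = 3.4×0.665×0.395 = 0.8931 m³/s
Q = Σ q = 4.143 m³/s

4.14 m³/s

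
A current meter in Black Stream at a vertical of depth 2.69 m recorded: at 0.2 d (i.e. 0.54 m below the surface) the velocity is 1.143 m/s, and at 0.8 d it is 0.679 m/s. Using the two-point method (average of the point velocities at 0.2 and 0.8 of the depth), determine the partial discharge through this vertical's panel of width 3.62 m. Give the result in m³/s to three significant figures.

8.87 m³/s

v̄ = (1.143 + 0.679) / 2 = 0.9110 m/s
q = v̄ × d × w = 0.9110 × 2.69 × 3.62 = 8.871 m³/s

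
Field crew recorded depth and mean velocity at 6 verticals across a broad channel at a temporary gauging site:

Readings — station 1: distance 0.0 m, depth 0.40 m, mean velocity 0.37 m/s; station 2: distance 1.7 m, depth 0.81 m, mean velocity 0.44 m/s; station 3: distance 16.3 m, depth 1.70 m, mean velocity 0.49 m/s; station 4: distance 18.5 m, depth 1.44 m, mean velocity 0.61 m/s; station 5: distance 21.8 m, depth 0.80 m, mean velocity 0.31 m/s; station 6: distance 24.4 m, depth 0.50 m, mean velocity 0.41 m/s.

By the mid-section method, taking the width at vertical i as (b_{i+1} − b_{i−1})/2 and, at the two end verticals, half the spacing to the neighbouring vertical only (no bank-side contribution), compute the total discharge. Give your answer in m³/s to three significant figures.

w_1 = (1.7 − 0.0)/2 = 0.85 m; q_1 = 0.37 × 0.40 × 0.85 = 0.1258 m³/s
w_2 = (16.3 − 0.0)/2 = 8.15 m; q_2 = 0.44 × 0.81 × 8.15 = 2.905 m³/s
w_3 = (18.5 − 1.7)/2 = 8.4 m; q_3 = 0.49 × 1.70 × 8.4 = 6.997 m³/s
w_4 = (21.8 − 16.3)/2 = 2.75 m; q_4 = 0.61 × 1.44 × 2.75 = 2.416 m³/s
w_5 = (24.4 − 18.5)/2 = 2.95 m; q_5 = 0.31 × 0.80 × 2.95 = 0.7316 m³/s
w_6 = (24.4 − 21.8)/2 = 1.3 m; q_6 = 0.41 × 0.50 × 1.3 = 0.2665 m³/s
Q = Σ qᵢ = 13.44 m³/s

13.4 m³/s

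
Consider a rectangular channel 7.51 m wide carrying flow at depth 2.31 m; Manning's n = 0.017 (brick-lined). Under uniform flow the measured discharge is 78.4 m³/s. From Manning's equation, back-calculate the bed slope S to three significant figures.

0.00366

A = b·y = 7.51 × 2.31 = 17.35 m²
P = b + 2y = 7.51 + 2×2.31 = 12.13 m
R = A/P = 17.35/12.13 = 1.430 m
S = (Q·n / (1·A·R^(2/3)))² = (78.4×0.017 / (1×17.35×1.269))² = 0.003663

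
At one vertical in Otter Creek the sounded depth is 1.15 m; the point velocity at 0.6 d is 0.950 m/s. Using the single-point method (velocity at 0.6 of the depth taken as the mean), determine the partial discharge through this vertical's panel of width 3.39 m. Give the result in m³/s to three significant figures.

v̄ = v₀.₆ = 0.950 m/s
q = v̄ × d × w = 0.9500 × 1.15 × 3.39 = 3.704 m³/s

3.70 m³/s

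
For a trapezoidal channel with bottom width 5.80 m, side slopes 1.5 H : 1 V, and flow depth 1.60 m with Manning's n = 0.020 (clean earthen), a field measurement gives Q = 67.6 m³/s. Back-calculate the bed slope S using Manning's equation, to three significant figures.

A = (b + z·y)·y = (5.80 + 1.5×1.60)×1.60 = 13.12 m²
P = b + 2y√(1+z²) = 5.80 + 2×1.60×√(1+1.5²) = 11.57 m
R = A/P = 13.12/11.57 = 1.134 m
S = (Q·n / (1·A·R^(2/3)))² = (67.6×0.020 / (1×13.12×1.087))² = 0.008979

0.00898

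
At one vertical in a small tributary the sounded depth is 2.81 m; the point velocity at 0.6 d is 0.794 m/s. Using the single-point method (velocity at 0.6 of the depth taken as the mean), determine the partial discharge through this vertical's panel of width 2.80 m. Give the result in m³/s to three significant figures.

6.25 m³/s

v̄ = v₀.₆ = 0.794 m/s
q = v̄ × d × w = 0.7940 × 2.81 × 2.80 = 6.247 m³/s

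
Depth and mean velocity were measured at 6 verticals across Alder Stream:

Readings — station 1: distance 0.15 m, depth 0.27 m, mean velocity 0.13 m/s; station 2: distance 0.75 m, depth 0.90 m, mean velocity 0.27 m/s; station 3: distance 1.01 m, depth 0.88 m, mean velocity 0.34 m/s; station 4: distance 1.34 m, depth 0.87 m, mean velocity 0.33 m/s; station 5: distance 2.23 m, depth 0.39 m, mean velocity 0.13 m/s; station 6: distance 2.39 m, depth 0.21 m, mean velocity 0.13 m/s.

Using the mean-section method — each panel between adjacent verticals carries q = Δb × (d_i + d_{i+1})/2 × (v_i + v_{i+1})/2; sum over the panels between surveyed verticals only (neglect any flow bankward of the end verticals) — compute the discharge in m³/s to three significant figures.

Panel 1-2: Δb = 0.6 m, d̄ = (0.27+0.90)/2 = 0.585, v̄ = (0.13+0.27)/2 = 0.2 → q = 0.6×0.585×0.2 = 0.07020 m³/s
Panel 2-3: Δb = 0.26 m, d̄ = (0.90+0.88)/2 = 0.89, v̄ = (0.27+0.34)/2 = 0.305 → q = 0.26×0.89×0.305 = 0.07058 m³/s
Panel 3-4: Δb = 0.33 m, d̄ = (0.88+0.87)/2 = 0.875, v̄ = (0.34+0.33)/2 = 0.335 → q = 0.33×0.875×0.335 = 0.09673 m³/s
Panel 4-5: Δb = 0.89 m, d̄ = (0.87+0.39)/2 = 0.63, v̄ = (0.33+0.13)/2 = 0.23 → q = 0.89×0.63×0.23 = 0.1290 m³/s
Panel 5-6: Δb = 0.16 m, d̄ = (0.39+0.21)/2 = 0.3, v̄ = (0.13+0.13)/2 = 0.13 → q = 0.16×0.3×0.13 = 0.006240 m³/s
Q = Σ q = 0.3727 m³/s

0.373 m³/s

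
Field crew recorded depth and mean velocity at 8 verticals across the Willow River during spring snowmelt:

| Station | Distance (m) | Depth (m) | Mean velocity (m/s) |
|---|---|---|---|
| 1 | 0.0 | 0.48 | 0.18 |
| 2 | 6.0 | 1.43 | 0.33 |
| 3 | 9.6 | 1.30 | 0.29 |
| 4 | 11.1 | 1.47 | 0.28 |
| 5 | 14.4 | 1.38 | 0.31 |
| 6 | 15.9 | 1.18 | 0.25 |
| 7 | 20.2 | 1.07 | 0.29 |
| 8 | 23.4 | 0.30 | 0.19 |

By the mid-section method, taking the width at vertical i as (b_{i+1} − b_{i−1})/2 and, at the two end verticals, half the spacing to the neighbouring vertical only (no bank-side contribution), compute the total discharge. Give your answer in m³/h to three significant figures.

w_1 = (6.0 − 0.0)/2 = 3 m; q_1 = 0.18 × 0.48 × 3 = 0.2592 m³/s
w_2 = (9.6 − 0.0)/2 = 4.8 m; q_2 = 0.33 × 1.43 × 4.8 = 2.265 m³/s
w_3 = (11.1 − 6.0)/2 = 2.55 m; q_3 = 0.29 × 1.30 × 2.55 = 0.9614 m³/s
w_4 = (14.4 − 9.6)/2 = 2.4 m; q_4 = 0.28 × 1.47 × 2.4 = 0.9878 m³/s
w_5 = (15.9 − 11.1)/2 = 2.4 m; q_5 = 0.31 × 1.38 × 2.4 = 1.027 m³/s
w_6 = (20.2 − 14.4)/2 = 2.9 m; q_6 = 0.25 × 1.18 × 2.9 = 0.8555 m³/s
w_7 = (23.4 − 15.9)/2 = 3.75 m; q_7 = 0.29 × 1.07 × 3.75 = 1.164 m³/s
w_8 = (23.4 − 20.2)/2 = 1.6 m; q_8 = 0.19 × 0.30 × 1.6 = 0.09120 m³/s
Q = Σ qᵢ = 7.611 m³/s
= 7.611 × 3600 = 27400 m³/h

27400 m³/h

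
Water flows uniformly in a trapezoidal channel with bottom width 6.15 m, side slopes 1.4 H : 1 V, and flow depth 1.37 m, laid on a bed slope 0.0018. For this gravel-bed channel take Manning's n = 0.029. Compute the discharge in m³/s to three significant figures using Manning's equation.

A = (b + z·y)·y = (6.15 + 1.4×1.37)×1.37 = 11.05 m²
P = b + 2y√(1+z²) = 6.15 + 2×1.37×√(1+1.4²) = 10.86 m
R = A/P = 11.05/10.86 = 1.017 m
Q = (1/n)·A·R^(2/3)·S^(1/2) = (1/0.029) × 11.05 × 1.017^(2/3) × 0.0018^(1/2) = 16.36 m³/s

16.4 m³/s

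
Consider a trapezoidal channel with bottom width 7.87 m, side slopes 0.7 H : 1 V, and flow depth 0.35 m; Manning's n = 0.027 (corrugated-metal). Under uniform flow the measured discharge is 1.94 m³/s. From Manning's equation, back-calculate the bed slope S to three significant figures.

0.00152

A = (b + z·y)·y = (7.87 + 0.7×0.35)×0.35 = 2.840 m²
P = b + 2y√(1+z²) = 7.87 + 2×0.35×√(1+0.7²) = 8.724 m
R = A/P = 2.840/8.724 = 0.3256 m
S = (Q·n / (1·A·R^(2/3)))² = (1.94×0.027 / (1×2.840×0.4732))² = 0.001519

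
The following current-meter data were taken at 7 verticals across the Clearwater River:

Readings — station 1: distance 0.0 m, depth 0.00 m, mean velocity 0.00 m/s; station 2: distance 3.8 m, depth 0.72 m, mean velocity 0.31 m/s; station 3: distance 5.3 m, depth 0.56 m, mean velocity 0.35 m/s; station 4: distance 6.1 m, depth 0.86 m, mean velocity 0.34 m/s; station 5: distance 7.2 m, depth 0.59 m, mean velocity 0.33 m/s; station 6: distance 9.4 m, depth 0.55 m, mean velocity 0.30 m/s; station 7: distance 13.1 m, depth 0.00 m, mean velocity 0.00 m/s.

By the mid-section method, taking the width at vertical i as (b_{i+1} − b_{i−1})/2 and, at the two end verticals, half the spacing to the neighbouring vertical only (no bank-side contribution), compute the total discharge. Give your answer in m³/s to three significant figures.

1.90 m³/s

w_2 = (5.3 − 0.0)/2 = 2.65 m; q_2 = 0.31 × 0.72 × 2.65 = 0.5915 m³/s
w_3 = (6.1 − 3.8)/2 = 1.15 m; q_3 = 0.35 × 0.56 × 1.15 = 0.2254 m³/s
w_4 = (7.2 − 5.3)/2 = 0.95 m; q_4 = 0.34 × 0.86 × 0.95 = 0.2778 m³/s
w_5 = (9.4 − 6.1)/2 = 1.65 m; q_5 = 0.33 × 0.59 × 1.65 = 0.3213 m³/s
w_6 = (13.1 − 7.2)/2 = 2.95 m; q_6 = 0.30 × 0.55 × 2.95 = 0.4868 m³/s
Stations 1, 7 contribute zero (depth or velocity is 0).
Q = Σ qᵢ = 1.903 m³/s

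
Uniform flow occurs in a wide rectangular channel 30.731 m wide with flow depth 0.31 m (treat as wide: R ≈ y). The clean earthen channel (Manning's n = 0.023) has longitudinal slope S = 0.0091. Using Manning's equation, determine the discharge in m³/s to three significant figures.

18.1 m³/s

A = b·y = 30.731 × 0.31 = 9.527 m²
Wide channel: R ≈ y = 0.31 m
Q = (1/n)·A·R^(2/3)·S^(1/2) = (1/0.023) × 9.527 × 0.3100^(2/3) × 0.0091^(1/2) = 18.10 m³/s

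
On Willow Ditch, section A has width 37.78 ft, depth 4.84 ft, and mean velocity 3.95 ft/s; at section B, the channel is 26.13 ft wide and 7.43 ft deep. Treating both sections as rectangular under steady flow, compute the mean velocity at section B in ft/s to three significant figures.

Q = A₁V₁ = (37.78×4.84) × 3.95 = 722.3 ft³/s
A₂ = 26.13 × 7.43 = 194.1 ft²
V₂ = Q/A₂ = 722.3/194.1 = 3.720 ft/s

3.72 ft/s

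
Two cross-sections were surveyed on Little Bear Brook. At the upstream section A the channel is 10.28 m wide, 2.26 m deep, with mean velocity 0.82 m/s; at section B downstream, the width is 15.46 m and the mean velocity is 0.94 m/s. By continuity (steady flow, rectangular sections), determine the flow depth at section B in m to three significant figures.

Q = A₁V₁ = (10.28×2.26) × 0.82 = 19.05 m³/s
d₂ = Q/(b₂ V₂) = 19.05/(15.46×0.94) = 1.311 m

1.31 m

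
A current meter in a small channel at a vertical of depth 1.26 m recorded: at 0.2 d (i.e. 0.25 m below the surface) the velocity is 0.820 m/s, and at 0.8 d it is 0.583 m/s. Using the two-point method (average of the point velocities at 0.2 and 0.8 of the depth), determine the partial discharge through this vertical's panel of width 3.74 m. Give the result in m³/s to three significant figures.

3.31 m³/s

v̄ = (0.820 + 0.583) / 2 = 0.7015 m/s
q = v̄ × d × w = 0.7015 × 1.26 × 3.74 = 3.306 m³/s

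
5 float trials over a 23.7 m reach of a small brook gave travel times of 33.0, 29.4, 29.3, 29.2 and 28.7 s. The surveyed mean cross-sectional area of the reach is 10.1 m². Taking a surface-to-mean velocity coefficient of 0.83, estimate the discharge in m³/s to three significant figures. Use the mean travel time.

t̄ = (33.0 + 29.4 + 29.3 + 29.2 + 28.7) / 5 = 29.92 s
v_surface = L / t̄ = 23.7 / 29.92 = 0.7921 m/s
v_mean = 0.83 × 0.7921 = 0.6575 m/s
Q = A × v_mean = 10.1 × 0.6575 = 6.640 m³/s

6.64 m³/s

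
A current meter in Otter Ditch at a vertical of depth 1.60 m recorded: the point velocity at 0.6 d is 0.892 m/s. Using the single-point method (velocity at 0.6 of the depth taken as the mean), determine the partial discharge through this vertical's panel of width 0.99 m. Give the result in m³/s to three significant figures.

1.41 m³/s

v̄ = v₀.₆ = 0.892 m/s
q = v̄ × d × w = 0.8920 × 1.60 × 0.99 = 1.413 m³/s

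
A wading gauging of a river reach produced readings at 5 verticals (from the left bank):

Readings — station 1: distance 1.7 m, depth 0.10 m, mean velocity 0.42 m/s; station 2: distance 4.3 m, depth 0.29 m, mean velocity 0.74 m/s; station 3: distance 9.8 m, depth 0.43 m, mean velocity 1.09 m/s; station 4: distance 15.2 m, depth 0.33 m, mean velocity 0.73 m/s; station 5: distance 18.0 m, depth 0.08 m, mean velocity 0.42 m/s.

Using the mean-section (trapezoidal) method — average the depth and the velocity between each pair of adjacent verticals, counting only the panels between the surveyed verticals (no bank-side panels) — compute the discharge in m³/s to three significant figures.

4.30 m³/s

Panel 1-2: Δb = 2.6 m, d̄ = (0.10+0.29)/2 = 0.195, v̄ = (0.42+0.74)/2 = 0.58 → q = 2.6×0.195×0.58 = 0.2941 m³/s
Panel 2-3: Δb = 5.5 m, d̄ = (0.29+0.43)/2 = 0.36, v̄ = (0.74+1.09)/2 = 0.915 → q = 5.5×0.36×0.915 = 1.812 m³/s
Panel 3-4: Δb = 5.4 m, d̄ = (0.43+0.33)/2 = 0.38, v̄ = (1.09+0.73)/2 = 0.91 → q = 5.4×0.38×0.91 = 1.867 m³/s
Panel 4-5: Δb = 2.8 m, d̄ = (0.33+0.08)/2 = 0.205, v̄ = (0.73+0.42)/2 = 0.575 → q = 2.8×0.205×0.575 = 0.3301 m³/s
Q = Σ q = 4.303 m³/s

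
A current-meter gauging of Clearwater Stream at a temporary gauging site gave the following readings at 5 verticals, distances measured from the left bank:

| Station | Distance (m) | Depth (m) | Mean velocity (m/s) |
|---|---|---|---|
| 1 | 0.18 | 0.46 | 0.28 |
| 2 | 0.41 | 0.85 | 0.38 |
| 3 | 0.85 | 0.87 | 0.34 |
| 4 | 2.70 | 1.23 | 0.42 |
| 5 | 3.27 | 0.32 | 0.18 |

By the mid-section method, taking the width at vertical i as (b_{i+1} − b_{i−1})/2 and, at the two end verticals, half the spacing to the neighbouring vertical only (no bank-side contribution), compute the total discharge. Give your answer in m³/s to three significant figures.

w_1 = (0.41 − 0.18)/2 = 0.115 m; q_1 = 0.28 × 0.46 × 0.115 = 0.01481 m³/s
w_2 = (0.85 − 0.18)/2 = 0.335 m; q_2 = 0.38 × 0.85 × 0.335 = 0.1082 m³/s
w_3 = (2.70 − 0.41)/2 = 1.145 m; q_3 = 0.34 × 0.87 × 1.145 = 0.3387 m³/s
w_4 = (3.27 − 0.85)/2 = 1.21 m; q_4 = 0.42 × 1.23 × 1.21 = 0.6251 m³/s
w_5 = (3.27 − 2.70)/2 = 0.285 m; q_5 = 0.18 × 0.32 × 0.285 = 0.01642 m³/s
Q = Σ qᵢ = 1.103 m³/s

1.10 m³/s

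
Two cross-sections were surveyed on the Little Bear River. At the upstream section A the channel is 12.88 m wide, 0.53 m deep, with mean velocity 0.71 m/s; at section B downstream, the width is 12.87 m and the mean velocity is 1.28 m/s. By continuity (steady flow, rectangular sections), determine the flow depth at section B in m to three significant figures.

0.294 m

Q = A₁V₁ = (12.88×0.53) × 0.71 = 4.847 m³/s
d₂ = Q/(b₂ V₂) = 4.847/(12.87×1.28) = 0.2942 m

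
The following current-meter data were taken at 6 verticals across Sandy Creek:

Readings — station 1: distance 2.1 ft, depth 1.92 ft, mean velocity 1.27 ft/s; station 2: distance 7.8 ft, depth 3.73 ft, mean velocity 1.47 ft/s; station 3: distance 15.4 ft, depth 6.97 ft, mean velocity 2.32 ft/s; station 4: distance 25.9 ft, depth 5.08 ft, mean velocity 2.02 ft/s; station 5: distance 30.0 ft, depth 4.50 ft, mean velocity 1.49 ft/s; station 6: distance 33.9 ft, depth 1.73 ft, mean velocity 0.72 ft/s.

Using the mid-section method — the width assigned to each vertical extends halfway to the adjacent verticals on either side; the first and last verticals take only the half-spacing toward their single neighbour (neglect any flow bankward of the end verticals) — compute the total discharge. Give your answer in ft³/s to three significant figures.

294 ft³/s

w_1 = (7.8 − 2.1)/2 = 2.85 ft; q_1 = 1.27 × 1.92 × 2.85 = 6.949 ft³/s
w_2 = (15.4 − 2.1)/2 = 6.65 ft; q_2 = 1.47 × 3.73 × 6.65 = 36.46 ft³/s
w_3 = (25.9 − 7.8)/2 = 9.05 ft; q_3 = 2.32 × 6.97 × 9.05 = 146.3 ft³/s
w_4 = (30.0 − 15.4)/2 = 7.3 ft; q_4 = 2.02 × 5.08 × 7.3 = 74.91 ft³/s
w_5 = (33.9 − 25.9)/2 = 4 ft; q_5 = 1.49 × 4.50 × 4 = 26.82 ft³/s
w_6 = (33.9 − 30.0)/2 = 1.95 ft; q_6 = 0.72 × 1.73 × 1.95 = 2.429 ft³/s
Q = Σ qᵢ = 293.9 ft³/s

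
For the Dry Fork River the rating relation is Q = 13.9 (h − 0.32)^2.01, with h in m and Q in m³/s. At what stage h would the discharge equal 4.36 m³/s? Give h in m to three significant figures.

h − h₀ = (Q/C)^(1/b) = (4.36/13.9)^(1/2.01) = 0.5617 m
h = 0.32 + 0.5617 = 0.8817 m

0.882 m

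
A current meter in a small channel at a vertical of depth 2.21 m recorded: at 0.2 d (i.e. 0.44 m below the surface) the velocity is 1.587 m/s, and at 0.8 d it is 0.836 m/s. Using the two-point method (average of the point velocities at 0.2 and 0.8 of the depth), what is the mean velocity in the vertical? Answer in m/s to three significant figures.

v̄ = (1.587 + 0.836) / 2 = 1.212 m/s

1.21 m/s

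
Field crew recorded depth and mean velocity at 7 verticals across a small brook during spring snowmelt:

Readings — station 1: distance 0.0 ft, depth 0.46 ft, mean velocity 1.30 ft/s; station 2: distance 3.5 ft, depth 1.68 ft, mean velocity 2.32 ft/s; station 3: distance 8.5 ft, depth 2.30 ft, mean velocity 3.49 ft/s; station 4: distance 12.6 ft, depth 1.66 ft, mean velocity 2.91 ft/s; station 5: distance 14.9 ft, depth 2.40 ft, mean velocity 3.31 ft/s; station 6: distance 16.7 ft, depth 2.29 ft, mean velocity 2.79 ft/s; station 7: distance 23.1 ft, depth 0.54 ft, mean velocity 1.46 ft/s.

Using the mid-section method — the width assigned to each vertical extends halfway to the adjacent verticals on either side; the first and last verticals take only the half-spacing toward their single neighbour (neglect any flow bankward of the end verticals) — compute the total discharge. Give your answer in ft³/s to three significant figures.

w_1 = (3.5 − 0.0)/2 = 1.75 ft; q_1 = 1.30 × 0.46 × 1.75 = 1.047 ft³/s
w_2 = (8.5 − 0.0)/2 = 4.25 ft; q_2 = 2.32 × 1.68 × 4.25 = 16.56 ft³/s
w_3 = (12.6 − 3.5)/2 = 4.55 ft; q_3 = 3.49 × 2.30 × 4.55 = 36.52 ft³/s
w_4 = (14.9 − 8.5)/2 = 3.2 ft; q_4 = 2.91 × 1.66 × 3.2 = 15.46 ft³/s
w_5 = (16.7 − 12.6)/2 = 2.05 ft; q_5 = 3.31 × 2.40 × 2.05 = 16.29 ft³/s
w_6 = (23.1 − 14.9)/2 = 4.1 ft; q_6 = 2.79 × 2.29 × 4.1 = 26.20 ft³/s
w_7 = (23.1 − 16.7)/2 = 3.2 ft; q_7 = 1.46 × 0.54 × 3.2 = 2.523 ft³/s
Q = Σ qᵢ = 114.6 ft³/s

115 ft³/s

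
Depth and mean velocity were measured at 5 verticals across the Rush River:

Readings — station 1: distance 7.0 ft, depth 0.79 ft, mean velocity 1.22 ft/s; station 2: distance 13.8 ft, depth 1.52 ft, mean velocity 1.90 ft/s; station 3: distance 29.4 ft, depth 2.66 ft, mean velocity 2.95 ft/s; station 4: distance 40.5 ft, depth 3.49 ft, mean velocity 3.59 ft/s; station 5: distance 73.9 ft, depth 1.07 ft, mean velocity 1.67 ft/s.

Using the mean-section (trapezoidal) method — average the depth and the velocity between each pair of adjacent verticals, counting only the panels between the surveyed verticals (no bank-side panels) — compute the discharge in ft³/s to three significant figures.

Panel 1-2: Δb = 6.8 ft, d̄ = (0.79+1.52)/2 = 1.155, v̄ = (1.22+1.90)/2 = 1.56 → q = 6.8×1.155×1.56 = 12.25 ft³/s
Panel 2-3: Δb = 15.6 ft, d̄ = (1.52+2.66)/2 = 2.09, v̄ = (1.90+2.95)/2 = 2.425 → q = 15.6×2.09×2.425 = 79.06 ft³/s
Panel 3-4: Δb = 11.1 ft, d̄ = (2.66+3.49)/2 = 3.075, v̄ = (2.95+3.59)/2 = 3.27 → q = 11.1×3.075×3.27 = 111.6 ft³/s
Panel 4-5: Δb = 33.4 ft, d̄ = (3.49+1.07)/2 = 2.28, v̄ = (3.59+1.67)/2 = 2.63 → q = 33.4×2.28×2.63 = 200.3 ft³/s
Q = Σ q = 403.2 ft³/s

403 ft³/s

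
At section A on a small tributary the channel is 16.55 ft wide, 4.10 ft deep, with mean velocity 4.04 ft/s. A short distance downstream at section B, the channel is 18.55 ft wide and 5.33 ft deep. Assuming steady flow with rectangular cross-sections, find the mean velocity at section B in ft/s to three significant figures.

Q = A₁V₁ = (16.55×4.10) × 4.04 = 274.1 ft³/s
A₂ = 18.55 × 5.33 = 98.87 ft²
V₂ = Q/A₂ = 274.1/98.87 = 2.773 ft/s

2.77 ft/s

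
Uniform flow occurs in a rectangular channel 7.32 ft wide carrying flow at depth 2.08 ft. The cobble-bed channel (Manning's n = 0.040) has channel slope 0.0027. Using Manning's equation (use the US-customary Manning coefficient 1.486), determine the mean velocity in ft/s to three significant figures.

A = b·y = 7.32 × 2.08 = 15.23 ft²
P = b + 2y = 7.32 + 2×2.08 = 11.48 ft
R = A/P = 15.23/11.48 = 1.326 ft
Q = (1.486/n)·A·R^(2/3)·S^(1/2) = (1.486/0.040) × 15.23 × 1.326^(2/3) × 0.0027^(1/2) = 35.48 ft³/s
V = Q/A = 35.48/15.23 = 2.330 ft/s

2.33 ft/s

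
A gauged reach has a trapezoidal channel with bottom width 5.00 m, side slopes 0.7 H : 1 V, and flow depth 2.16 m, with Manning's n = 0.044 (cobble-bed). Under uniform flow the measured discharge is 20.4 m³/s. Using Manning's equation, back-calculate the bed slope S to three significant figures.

0.00268

A = (b + z·y)·y = (5.00 + 0.7×2.16)×2.16 = 14.07 m²
P = b + 2y√(1+z²) = 5.00 + 2×2.16×√(1+0.7²) = 10.27 m
R = A/P = 14.07/10.27 = 1.369 m
S = (Q·n / (1·A·R^(2/3)))² = (20.4×0.044 / (1×14.07×1.233))² = 0.002678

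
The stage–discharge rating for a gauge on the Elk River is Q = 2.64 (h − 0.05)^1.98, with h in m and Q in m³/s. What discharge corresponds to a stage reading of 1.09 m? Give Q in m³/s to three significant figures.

Q = 2.64 × (1.09 − 0.05)^1.98 = 2.64 × 1.04^1.98 = 2.853 m³/s

2.85 m³/s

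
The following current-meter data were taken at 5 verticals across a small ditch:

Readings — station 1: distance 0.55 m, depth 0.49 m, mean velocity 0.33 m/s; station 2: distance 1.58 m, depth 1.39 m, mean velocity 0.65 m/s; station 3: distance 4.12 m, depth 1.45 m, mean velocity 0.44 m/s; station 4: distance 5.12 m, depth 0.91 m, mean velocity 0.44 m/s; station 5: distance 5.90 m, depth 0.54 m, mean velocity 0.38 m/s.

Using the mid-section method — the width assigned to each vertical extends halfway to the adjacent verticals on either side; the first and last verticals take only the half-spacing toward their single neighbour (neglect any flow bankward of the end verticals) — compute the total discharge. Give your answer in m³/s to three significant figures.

3.26 m³/s

w_1 = (1.58 − 0.55)/2 = 0.515 m; q_1 = 0.33 × 0.49 × 0.515 = 0.08328 m³/s
w_2 = (4.12 − 0.55)/2 = 1.785 m; q_2 = 0.65 × 1.39 × 1.785 = 1.613 m³/s
w_3 = (5.12 − 1.58)/2 = 1.77 m; q_3 = 0.44 × 1.45 × 1.77 = 1.129 m³/s
w_4 = (5.90 − 4.12)/2 = 0.89 m; q_4 = 0.44 × 0.91 × 0.89 = 0.3564 m³/s
w_5 = (5.90 − 5.12)/2 = 0.39 m; q_5 = 0.38 × 0.54 × 0.39 = 0.08003 m³/s
Q = Σ qᵢ = 3.262 m³/s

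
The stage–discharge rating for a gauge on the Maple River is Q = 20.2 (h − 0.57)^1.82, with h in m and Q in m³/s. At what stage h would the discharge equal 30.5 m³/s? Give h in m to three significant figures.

1.82 m

h − h₀ = (Q/C)^(1/b) = (30.5/20.2)^(1/1.82) = 1.254 m
h = 0.57 + 1.254 = 1.824 m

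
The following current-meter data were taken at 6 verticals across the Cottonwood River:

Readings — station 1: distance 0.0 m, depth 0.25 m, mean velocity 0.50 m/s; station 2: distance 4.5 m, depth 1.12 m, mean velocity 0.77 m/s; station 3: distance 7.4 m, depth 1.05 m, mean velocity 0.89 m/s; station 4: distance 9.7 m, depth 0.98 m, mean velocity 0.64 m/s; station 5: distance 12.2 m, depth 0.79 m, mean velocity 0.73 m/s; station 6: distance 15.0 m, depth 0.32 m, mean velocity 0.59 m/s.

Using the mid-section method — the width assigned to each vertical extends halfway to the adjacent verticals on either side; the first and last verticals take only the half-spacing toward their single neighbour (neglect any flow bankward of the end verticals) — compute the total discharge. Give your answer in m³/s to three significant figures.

9.20 m³/s

w_1 = (4.5 − 0.0)/2 = 2.25 m; q_1 = 0.50 × 0.25 × 2.25 = 0.2813 m³/s
w_2 = (7.4 − 0.0)/2 = 3.7 m; q_2 = 0.77 × 1.12 × 3.7 = 3.191 m³/s
w_3 = (9.7 − 4.5)/2 = 2.6 m; q_3 = 0.89 × 1.05 × 2.6 = 2.430 m³/s
w_4 = (12.2 − 7.4)/2 = 2.4 m; q_4 = 0.64 × 0.98 × 2.4 = 1.505 m³/s
w_5 = (15.0 − 9.7)/2 = 2.65 m; q_5 = 0.73 × 0.79 × 2.65 = 1.528 m³/s
w_6 = (15.0 − 12.2)/2 = 1.4 m; q_6 = 0.59 × 0.32 × 1.4 = 0.2643 m³/s
Q = Σ qᵢ = 9.200 m³/s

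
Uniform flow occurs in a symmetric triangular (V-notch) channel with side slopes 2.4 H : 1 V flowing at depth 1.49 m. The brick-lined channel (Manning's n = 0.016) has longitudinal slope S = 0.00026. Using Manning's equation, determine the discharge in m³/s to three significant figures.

4.18 m³/s

A = z·y² = 2.4×1.49² = 5.328 m²
P = 2y√(1+z²) = 2×1.49×√(1+2.4²) = 7.748 m
R = A/P = 5.328/7.748 = 0.6877 m
Q = (1/n)·A·R^(2/3)·S^(1/2) = (1/0.016) × 5.328 × 0.6877^(2/3) × 0.00026^(1/2) = 4.184 m³/s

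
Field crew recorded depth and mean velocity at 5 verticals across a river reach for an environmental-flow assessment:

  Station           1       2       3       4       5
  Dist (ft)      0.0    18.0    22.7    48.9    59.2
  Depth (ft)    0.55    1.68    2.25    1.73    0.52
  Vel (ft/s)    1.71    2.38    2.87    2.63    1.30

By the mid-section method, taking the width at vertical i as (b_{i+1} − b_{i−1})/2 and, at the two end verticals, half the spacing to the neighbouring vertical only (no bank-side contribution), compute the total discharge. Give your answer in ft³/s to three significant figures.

w_1 = (18.0 − 0.0)/2 = 9 ft; q_1 = 1.71 × 0.55 × 9 = 8.465 ft³/s
w_2 = (22.7 − 0.0)/2 = 11.35 ft; q_2 = 2.38 × 1.68 × 11.35 = 45.38 ft³/s
w_3 = (48.9 − 18.0)/2 = 15.45 ft; q_3 = 2.87 × 2.25 × 15.45 = 99.77 ft³/s
w_4 = (59.2 − 22.7)/2 = 18.25 ft; q_4 = 2.63 × 1.73 × 18.25 = 83.04 ft³/s
w_5 = (59.2 − 48.9)/2 = 5.15 ft; q_5 = 1.30 × 0.52 × 5.15 = 3.481 ft³/s
Q = Σ qᵢ = 240.1 ft³/s

240 ft³/s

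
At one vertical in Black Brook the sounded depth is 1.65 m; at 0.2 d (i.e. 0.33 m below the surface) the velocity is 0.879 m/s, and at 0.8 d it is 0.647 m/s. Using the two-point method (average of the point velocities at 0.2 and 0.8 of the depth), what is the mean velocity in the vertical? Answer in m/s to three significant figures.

v̄ = (0.879 + 0.647) / 2 = 0.7630 m/s

0.763 m/s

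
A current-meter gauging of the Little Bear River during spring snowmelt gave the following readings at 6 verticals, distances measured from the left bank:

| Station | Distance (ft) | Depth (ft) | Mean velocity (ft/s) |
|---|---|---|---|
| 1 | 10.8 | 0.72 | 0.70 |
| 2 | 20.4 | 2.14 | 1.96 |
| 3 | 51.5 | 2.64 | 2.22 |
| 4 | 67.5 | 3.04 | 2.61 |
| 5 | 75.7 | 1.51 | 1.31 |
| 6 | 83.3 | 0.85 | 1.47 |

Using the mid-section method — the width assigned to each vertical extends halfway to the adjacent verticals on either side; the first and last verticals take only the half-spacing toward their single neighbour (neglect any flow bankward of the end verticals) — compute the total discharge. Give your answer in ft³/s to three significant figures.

342 ft³/s

w_1 = (20.4 − 10.8)/2 = 4.8 ft; q_1 = 0.70 × 0.72 × 4.8 = 2.419 ft³/s
w_2 = (51.5 − 10.8)/2 = 20.35 ft; q_2 = 1.96 × 2.14 × 20.35 = 85.36 ft³/s
w_3 = (67.5 − 20.4)/2 = 23.55 ft; q_3 = 2.22 × 2.64 × 23.55 = 138.0 ft³/s
w_4 = (75.7 − 51.5)/2 = 12.1 ft; q_4 = 2.61 × 3.04 × 12.1 = 96.01 ft³/s
w_5 = (83.3 − 67.5)/2 = 7.9 ft; q_5 = 1.31 × 1.51 × 7.9 = 15.63 ft³/s
w_6 = (83.3 − 75.7)/2 = 3.8 ft; q_6 = 1.47 × 0.85 × 3.8 = 4.748 ft³/s
Q = Σ qᵢ = 342.2 ft³/s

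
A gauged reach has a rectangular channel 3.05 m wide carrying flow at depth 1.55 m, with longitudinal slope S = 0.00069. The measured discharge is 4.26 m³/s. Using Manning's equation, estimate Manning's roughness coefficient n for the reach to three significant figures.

0.0245

A = b·y = 3.05 × 1.55 = 4.728 m²
P = b + 2y = 3.05 + 2×1.55 = 6.150 m
R = A/P = 4.728/6.150 = 0.7687 m
n = (1/Q)·A·R^(2/3)·S^(1/2) = (1/4.26) × 4.728 × 0.8391 × 0.02627 = 0.02446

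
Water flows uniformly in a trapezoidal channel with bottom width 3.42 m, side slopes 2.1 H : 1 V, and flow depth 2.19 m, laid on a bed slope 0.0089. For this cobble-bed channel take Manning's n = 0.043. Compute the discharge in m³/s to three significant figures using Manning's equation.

A = (b + z·y)·y = (3.42 + 2.1×2.19)×2.19 = 17.56 m²
P = b + 2y√(1+z²) = 3.42 + 2×2.19×√(1+2.1²) = 13.61 m
R = A/P = 17.56/13.61 = 1.291 m
Q = (1/n)·A·R^(2/3)·S^(1/2) = (1/0.043) × 17.56 × 1.291^(2/3) × 0.0089^(1/2) = 45.67 m³/s

45.7 m³/s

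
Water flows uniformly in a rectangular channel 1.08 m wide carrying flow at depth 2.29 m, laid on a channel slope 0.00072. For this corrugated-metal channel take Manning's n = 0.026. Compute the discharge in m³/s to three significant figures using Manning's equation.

1.47 m³/s

A = b·y = 1.08 × 2.29 = 2.473 m²
P = b + 2y = 1.08 + 2×2.29 = 5.660 m
R = A/P = 2.473/5.660 = 0.4370 m
Q = (1/n)·A·R^(2/3)·S^(1/2) = (1/0.026) × 2.473 × 0.4370^(2/3) × 0.00072^(1/2) = 1.470 m³/s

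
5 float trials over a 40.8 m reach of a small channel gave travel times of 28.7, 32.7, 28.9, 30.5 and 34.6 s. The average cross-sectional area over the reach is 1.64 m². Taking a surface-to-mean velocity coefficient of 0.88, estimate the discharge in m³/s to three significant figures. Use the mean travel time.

1.89 m³/s

t̄ = (28.7 + 32.7 + 28.9 + 30.5 + 34.6) / 5 = 31.08 s
v_surface = L / t̄ = 40.8 / 31.08 = 1.313 m/s
v_mean = 0.88 × 1.313 = 1.155 m/s
Q = A × v_mean = 1.64 × 1.155 = 1.895 m³/s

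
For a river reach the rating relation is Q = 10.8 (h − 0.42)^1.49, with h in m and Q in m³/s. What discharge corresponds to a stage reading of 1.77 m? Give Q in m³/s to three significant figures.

Q = 10.8 × (1.77 − 0.42)^1.49 = 10.8 × 1.35^1.49 = 16.89 m³/s

16.9 m³/s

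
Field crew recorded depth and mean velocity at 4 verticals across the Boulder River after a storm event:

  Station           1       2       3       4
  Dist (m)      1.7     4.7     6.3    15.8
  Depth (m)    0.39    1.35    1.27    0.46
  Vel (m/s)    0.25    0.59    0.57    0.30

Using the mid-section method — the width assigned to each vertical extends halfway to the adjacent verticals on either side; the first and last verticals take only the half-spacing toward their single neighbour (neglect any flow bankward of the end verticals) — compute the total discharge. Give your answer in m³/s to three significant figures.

w_1 = (4.7 − 1.7)/2 = 1.5 m; q_1 = 0.25 × 0.39 × 1.5 = 0.1463 m³/s
w_2 = (6.3 − 1.7)/2 = 2.3 m; q_2 = 0.59 × 1.35 × 2.3 = 1.832 m³/s
w_3 = (15.8 − 4.7)/2 = 5.55 m; q_3 = 0.57 × 1.27 × 5.55 = 4.018 m³/s
w_4 = (15.8 − 6.3)/2 = 4.75 m; q_4 = 0.30 × 0.46 × 4.75 = 0.6555 m³/s
Q = Σ qᵢ = 6.651 m³/s

6.65 m³/s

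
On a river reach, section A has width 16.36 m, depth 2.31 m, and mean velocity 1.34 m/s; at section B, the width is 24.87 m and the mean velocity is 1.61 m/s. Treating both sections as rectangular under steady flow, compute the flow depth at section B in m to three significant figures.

Q = A₁V₁ = (16.36×2.31) × 1.34 = 50.64 m³/s
d₂ = Q/(b₂ V₂) = 50.64/(24.87×1.61) = 1.265 m

1.26 m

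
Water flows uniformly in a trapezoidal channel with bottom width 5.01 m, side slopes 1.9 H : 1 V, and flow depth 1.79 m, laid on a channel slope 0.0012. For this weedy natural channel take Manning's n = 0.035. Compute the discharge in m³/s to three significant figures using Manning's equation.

A = (b + z·y)·y = (5.01 + 1.9×1.79)×1.79 = 15.06 m²
P = b + 2y√(1+z²) = 5.01 + 2×1.79×√(1+1.9²) = 12.70 m
R = A/P = 15.06/12.70 = 1.186 m
Q = (1/n)·A·R^(2/3)·S^(1/2) = (1/0.035) × 15.06 × 1.186^(2/3) × 0.0012^(1/2) = 16.69 m³/s

16.7 m³/s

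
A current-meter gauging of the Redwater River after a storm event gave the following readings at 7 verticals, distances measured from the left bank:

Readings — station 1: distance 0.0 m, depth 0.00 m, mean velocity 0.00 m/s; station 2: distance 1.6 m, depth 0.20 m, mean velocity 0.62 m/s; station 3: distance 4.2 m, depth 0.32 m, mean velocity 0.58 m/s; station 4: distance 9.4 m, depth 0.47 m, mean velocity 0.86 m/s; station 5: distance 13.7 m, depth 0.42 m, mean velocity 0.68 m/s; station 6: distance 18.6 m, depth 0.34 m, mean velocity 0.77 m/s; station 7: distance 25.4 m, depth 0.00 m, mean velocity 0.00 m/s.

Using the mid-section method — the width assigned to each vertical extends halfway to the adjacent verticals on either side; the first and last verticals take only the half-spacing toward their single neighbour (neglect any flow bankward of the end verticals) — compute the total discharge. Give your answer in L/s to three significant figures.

w_2 = (4.2 − 0.0)/2 = 2.1 m; q_2 = 0.62 × 0.20 × 2.1 = 0.2604 m³/s
w_3 = (9.4 − 1.6)/2 = 3.9 m; q_3 = 0.58 × 0.32 × 3.9 = 0.7238 m³/s
w_4 = (13.7 − 4.2)/2 = 4.75 m; q_4 = 0.86 × 0.47 × 4.75 = 1.920 m³/s
w_5 = (18.6 − 9.4)/2 = 4.6 m; q_5 = 0.68 × 0.42 × 4.6 = 1.314 m³/s
w_6 = (25.4 − 13.7)/2 = 5.85 m; q_6 = 0.77 × 0.34 × 5.85 = 1.532 m³/s
Stations 1, 7 contribute zero (depth or velocity is 0).
Q = Σ qᵢ = 5.749 m³/s
= 5.749 × 1000 = 5749 L/s

5750 L/s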